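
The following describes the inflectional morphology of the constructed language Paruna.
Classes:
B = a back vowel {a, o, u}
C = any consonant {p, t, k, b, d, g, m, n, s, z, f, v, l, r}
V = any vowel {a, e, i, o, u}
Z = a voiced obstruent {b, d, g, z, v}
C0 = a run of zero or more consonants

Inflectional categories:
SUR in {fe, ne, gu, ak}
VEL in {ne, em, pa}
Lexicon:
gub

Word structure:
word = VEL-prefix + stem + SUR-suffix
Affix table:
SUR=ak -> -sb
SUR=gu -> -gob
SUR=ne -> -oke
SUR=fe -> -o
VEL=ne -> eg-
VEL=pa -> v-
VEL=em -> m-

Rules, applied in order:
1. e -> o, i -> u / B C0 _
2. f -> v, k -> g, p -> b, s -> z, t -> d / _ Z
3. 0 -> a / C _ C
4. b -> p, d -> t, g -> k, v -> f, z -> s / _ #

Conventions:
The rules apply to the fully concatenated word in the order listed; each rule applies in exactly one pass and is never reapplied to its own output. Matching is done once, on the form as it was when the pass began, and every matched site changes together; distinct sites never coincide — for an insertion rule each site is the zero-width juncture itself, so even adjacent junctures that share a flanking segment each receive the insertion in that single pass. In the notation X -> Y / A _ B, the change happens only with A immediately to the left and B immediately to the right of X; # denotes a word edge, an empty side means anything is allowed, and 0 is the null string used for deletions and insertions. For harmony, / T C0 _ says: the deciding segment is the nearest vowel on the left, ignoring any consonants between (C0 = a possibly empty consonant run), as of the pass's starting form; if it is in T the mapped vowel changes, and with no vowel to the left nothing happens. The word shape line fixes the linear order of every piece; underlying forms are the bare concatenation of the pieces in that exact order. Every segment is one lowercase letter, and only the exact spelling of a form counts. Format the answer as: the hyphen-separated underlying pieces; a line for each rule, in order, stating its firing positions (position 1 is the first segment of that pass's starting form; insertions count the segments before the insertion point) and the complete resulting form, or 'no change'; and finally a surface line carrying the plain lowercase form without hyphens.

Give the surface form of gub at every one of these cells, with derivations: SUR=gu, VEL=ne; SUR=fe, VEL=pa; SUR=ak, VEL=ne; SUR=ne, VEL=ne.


cell SUR=gu, VEL=ne:
underlying: eg-gub-gob
1. e -> o, i -> u / B C0 _: no change
2. f -> v, k -> g, p -> b, s -> z, t -> d / _ Z: no change
3. 0 -> a / C _ C: inserts after position(s) 2, 5: egagubagob
4. b -> p, d -> t, g -> k, v -> f, z -> s / _ #: fires at position(s) 10: egagubagop
surface: egagubagop

cell SUR=fe, VEL=pa:
underlying: v-gub-o
1. e -> o, i -> u / B C0 _: no change
2. f -> v, k -> g, p -> b, s -> z, t -> d / _ Z: no change
3. 0 -> a / C _ C: inserts after position(s) 1: vagubo
4. b -> p, d -> t, g -> k, v -> f, z -> s / _ #: no change
surface: vagubo

cell SUR=ak, VEL=ne:
underlying: eg-gub-sb
1. e -> o, i -> u / B C0 _: no change
2. f -> v, k -> g, p -> b, s -> z, t -> d / _ Z: fires at position(s) 6: eggubzb
3. 0 -> a / C _ C: inserts after position(s) 2, 5, 6: egagubazab
4. b -> p, d -> t, g -> k, v -> f, z -> s / _ #: fires at position(s) 10: egagubazap
surface: egagubazap

cell SUR=ne, VEL=ne:
underlying: eg-gub-oke
1. e -> o, i -> u / B C0 _: fires at position(s) 8: egguboko
2. f -> v, k -> g, p -> b, s -> z, t -> d / _ Z: no change
3. 0 -> a / C _ C: inserts after position(s) 2: egaguboko
4. b -> p, d -> t, g -> k, v -> f, z -> s / _ #: no change
surface: egaguboko


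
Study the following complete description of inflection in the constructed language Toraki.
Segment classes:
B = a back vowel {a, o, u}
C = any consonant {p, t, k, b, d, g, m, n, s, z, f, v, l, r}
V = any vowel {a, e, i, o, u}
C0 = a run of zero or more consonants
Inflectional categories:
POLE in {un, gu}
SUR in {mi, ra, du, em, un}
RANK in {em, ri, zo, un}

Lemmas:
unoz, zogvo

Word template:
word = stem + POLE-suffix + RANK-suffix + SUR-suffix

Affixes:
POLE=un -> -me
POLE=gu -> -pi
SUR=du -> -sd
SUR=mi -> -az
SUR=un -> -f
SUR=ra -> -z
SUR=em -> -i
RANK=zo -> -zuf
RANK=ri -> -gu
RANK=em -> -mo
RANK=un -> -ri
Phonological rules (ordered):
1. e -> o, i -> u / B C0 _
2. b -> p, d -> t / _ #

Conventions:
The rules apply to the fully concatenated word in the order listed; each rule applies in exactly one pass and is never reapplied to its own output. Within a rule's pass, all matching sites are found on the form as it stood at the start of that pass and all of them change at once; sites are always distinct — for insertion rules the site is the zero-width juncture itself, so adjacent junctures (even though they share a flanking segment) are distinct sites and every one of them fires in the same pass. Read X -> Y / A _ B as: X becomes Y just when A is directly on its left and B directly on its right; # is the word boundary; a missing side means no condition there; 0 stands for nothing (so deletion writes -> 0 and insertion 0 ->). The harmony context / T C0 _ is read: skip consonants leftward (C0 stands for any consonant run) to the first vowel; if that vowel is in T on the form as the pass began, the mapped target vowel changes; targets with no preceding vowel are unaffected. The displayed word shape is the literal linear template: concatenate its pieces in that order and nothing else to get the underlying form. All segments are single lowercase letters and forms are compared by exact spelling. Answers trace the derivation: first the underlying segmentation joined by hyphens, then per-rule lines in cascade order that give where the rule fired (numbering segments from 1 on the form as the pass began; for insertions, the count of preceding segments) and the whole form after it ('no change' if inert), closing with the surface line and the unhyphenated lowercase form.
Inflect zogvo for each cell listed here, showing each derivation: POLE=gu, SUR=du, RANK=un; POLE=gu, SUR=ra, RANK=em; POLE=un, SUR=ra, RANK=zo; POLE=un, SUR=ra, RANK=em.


cell POLE=gu, SUR=du, RANK=un:
underlying: zogvo-pi-ri-sd
1. e -> o, i -> u / B C0 _: fires at position(s) 7: zogvopurisd
2. b -> p, d -> t / _ #: fires at position(s) 11: zogvopurist
surface: zogvopurist

cell POLE=gu, SUR=ra, RANK=em:
underlying: zogvo-pi-mo-z
1. e -> o, i -> u / B C0 _: fires at position(s) 7: zogvopumoz
2. b -> p, d -> t / _ #: no change
surface: zogvopumoz

cell POLE=un, SUR=ra, RANK=zo:
underlying: zogvo-me-zuf-z
1. e -> o, i -> u / B C0 _: fires at position(s) 7: zogvomozufz
2. b -> p, d -> t / _ #: no change
surface: zogvomozufz

cell POLE=un, SUR=ra, RANK=em:
underlying: zogvo-me-mo-z
1. e -> o, i -> u / B C0 _: fires at position(s) 7: zogvomomoz
2. b -> p, d -> t / _ #: no change
surface: zogvomomoz


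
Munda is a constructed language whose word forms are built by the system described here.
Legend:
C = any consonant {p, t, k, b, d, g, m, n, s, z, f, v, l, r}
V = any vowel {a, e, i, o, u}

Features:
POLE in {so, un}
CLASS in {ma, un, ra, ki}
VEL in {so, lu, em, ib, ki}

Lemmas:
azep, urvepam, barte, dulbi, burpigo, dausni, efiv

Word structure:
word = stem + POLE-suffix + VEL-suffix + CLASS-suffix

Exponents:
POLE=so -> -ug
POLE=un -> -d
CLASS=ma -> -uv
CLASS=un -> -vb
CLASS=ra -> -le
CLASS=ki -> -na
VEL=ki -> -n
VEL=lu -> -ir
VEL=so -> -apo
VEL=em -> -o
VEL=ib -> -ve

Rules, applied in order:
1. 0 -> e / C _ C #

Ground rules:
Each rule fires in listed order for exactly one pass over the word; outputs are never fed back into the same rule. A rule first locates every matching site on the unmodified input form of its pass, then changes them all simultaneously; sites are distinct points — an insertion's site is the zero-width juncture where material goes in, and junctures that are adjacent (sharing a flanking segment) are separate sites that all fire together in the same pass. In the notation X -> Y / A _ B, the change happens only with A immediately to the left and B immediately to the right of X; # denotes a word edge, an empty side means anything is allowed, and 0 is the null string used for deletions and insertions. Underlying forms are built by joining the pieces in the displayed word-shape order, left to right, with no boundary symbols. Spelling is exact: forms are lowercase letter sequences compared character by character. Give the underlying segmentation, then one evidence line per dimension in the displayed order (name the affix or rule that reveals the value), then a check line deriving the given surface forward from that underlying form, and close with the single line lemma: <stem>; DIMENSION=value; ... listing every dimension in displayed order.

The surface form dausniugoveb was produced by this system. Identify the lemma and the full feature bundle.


underlying: dausni-ug-o-vb
POLE=so - signalled by the affix -ug
CLASS=un - signalled by the affix -vb
VEL=em - signalled by the affix -o
check: dausniugovb -> dausniugoveb
lemma: dausni; POLE=so; CLASS=un; VEL=em


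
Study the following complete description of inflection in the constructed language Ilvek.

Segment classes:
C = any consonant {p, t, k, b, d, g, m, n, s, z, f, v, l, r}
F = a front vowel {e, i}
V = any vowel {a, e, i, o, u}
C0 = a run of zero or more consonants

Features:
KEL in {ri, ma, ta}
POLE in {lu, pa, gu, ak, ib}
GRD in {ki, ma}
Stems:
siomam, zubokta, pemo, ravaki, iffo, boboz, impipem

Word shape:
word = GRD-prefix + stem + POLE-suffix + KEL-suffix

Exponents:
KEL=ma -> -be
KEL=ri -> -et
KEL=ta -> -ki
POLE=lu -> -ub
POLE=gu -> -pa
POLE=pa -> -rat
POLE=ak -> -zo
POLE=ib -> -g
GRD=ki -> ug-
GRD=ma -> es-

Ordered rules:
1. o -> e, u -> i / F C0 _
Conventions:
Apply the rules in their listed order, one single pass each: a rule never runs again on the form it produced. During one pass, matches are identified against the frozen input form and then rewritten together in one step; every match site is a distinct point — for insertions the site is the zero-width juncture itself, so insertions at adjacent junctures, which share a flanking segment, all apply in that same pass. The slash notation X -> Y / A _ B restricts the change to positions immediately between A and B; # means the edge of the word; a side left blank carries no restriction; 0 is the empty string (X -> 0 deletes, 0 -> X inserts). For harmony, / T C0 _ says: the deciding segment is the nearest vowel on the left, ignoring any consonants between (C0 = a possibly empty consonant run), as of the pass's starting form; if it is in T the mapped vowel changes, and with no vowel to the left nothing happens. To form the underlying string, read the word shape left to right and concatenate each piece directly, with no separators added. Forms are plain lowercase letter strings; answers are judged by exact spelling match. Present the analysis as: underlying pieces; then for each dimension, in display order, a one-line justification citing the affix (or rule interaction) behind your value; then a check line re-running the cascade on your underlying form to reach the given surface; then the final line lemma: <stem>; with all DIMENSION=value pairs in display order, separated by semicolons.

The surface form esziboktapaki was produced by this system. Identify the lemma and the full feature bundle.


underlying: es-zubokta-pa-ki
KEL=ta - signalled by the affix -ki
POLE=gu - signalled by the affix -pa
GRD=ma - signalled by the affix es-
check: eszuboktapaki -> esziboktapaki
lemma: zubokta; KEL=ta; POLE=gu; GRD=ma


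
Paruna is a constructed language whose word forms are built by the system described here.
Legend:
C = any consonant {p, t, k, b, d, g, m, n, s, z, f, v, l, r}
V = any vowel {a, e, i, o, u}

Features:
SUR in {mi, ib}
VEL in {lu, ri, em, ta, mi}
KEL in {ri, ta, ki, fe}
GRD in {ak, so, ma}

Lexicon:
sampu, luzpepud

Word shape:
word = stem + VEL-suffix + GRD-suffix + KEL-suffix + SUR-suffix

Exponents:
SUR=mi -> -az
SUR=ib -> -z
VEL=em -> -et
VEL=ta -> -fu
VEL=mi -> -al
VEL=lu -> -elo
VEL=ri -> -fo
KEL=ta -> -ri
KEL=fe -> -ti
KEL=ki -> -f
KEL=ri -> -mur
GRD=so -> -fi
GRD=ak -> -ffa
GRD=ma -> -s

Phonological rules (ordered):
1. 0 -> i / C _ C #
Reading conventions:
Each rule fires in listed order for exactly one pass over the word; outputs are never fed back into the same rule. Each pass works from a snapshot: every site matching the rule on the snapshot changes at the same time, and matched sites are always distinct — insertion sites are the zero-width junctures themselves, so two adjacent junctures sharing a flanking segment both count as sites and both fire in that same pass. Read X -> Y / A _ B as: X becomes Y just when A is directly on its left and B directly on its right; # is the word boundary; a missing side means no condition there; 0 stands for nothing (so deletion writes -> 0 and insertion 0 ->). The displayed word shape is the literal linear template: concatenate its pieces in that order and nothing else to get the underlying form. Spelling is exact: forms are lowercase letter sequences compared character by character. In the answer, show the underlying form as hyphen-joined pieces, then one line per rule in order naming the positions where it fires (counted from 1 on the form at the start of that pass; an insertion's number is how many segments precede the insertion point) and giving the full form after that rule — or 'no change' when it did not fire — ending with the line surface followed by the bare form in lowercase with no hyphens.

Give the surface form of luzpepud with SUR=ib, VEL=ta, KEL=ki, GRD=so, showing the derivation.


underlying: luzpepud-fu-fi-f-z
1. 0 -> i / C _ C #: inserts after position(s) 13: luzpepudfufifiz
surface: luzpepudfufifiz


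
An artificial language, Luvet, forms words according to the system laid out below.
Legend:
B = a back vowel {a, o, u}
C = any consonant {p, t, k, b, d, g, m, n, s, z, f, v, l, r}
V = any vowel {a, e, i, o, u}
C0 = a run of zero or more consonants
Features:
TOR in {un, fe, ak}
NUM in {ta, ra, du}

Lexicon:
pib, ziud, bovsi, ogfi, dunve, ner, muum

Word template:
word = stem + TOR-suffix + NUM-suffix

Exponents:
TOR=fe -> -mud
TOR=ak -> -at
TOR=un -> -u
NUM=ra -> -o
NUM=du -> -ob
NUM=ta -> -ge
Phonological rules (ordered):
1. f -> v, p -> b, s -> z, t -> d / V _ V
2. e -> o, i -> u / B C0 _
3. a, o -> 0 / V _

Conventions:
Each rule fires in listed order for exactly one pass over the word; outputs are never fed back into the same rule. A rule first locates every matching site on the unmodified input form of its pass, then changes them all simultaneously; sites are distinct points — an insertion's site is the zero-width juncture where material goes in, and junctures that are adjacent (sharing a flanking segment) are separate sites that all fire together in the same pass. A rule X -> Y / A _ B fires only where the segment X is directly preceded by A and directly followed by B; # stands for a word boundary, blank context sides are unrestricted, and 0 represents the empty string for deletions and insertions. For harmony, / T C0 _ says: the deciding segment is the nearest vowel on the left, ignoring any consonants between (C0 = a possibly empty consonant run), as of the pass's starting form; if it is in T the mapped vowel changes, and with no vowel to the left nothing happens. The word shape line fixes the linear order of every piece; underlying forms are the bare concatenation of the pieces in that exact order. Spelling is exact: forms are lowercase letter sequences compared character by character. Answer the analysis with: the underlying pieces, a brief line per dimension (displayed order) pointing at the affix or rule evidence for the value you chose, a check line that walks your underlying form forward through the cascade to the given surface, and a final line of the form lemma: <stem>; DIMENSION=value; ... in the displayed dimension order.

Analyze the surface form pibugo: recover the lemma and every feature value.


underlying: pib-u-ge
TOR=un - signalled by the affix -u
NUM=ta - signalled by the affix -ge
check: pibuge -> pibuge -> pibugo -> pibugo
lemma: pib; TOR=un; NUM=ta


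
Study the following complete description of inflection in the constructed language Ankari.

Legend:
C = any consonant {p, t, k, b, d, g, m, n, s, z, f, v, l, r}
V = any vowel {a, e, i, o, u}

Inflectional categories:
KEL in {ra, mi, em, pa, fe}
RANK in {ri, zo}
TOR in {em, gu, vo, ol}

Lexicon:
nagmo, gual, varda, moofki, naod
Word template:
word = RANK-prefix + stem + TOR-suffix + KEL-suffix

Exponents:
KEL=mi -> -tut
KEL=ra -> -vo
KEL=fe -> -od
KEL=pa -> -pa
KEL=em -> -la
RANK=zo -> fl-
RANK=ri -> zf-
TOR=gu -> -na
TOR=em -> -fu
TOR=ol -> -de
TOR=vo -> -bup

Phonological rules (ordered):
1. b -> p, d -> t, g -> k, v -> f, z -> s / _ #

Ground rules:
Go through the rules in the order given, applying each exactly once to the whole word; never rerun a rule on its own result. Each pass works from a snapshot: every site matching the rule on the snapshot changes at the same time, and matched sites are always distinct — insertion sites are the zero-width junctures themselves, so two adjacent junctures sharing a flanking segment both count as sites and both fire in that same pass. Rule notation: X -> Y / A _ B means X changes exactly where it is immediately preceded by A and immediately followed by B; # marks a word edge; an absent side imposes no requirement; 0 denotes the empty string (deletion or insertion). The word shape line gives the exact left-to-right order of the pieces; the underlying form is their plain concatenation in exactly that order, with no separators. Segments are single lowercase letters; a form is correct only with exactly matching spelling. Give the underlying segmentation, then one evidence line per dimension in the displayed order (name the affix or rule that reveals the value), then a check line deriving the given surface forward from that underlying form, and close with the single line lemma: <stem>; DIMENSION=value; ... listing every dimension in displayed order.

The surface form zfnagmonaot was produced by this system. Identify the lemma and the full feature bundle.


underlying: zf-nagmo-na-od
KEL=fe - signalled by the affix -od
RANK=ri - signalled by the affix zf-
TOR=gu - signalled by the affix -na
check: zfnagmonaod -> zfnagmonaot
lemma: nagmo; KEL=fe; RANK=ri; TOR=gu


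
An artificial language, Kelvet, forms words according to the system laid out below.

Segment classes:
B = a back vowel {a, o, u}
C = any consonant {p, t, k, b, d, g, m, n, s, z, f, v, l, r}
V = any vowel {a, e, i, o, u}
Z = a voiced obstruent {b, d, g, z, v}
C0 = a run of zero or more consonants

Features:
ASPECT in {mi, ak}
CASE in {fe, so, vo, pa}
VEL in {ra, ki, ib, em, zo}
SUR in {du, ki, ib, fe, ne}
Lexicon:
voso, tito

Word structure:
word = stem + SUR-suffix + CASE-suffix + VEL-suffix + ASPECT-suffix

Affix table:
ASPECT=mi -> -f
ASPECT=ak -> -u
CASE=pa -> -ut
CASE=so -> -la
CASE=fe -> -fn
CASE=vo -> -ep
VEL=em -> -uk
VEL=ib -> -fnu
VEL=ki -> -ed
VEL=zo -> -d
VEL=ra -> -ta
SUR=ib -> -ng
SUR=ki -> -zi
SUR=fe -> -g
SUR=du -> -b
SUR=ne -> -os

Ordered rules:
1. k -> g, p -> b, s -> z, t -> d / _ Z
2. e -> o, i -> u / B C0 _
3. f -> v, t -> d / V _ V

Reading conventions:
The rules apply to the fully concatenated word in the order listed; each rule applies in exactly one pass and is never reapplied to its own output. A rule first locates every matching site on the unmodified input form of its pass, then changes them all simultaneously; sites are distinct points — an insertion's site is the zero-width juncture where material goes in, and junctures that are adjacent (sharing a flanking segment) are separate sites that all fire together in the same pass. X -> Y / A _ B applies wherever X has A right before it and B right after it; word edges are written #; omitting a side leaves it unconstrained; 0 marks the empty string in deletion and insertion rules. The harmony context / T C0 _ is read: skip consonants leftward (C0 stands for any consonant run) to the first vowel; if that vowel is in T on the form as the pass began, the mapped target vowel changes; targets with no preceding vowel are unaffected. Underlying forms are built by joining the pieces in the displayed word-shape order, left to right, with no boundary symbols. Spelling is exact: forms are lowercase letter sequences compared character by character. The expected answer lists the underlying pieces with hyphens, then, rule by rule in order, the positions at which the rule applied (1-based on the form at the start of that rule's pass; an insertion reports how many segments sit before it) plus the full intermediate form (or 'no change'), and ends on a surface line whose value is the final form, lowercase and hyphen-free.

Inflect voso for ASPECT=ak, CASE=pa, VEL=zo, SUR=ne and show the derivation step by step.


underlying: voso-os-ut-d-u
1. k -> g, p -> b, s -> z, t -> d / _ Z: fires at position(s) 8: vosoosuddu
2. e -> o, i -> u / B C0 _: no change
3. f -> v, t -> d / V _ V: no change
surface: vosoosuddu


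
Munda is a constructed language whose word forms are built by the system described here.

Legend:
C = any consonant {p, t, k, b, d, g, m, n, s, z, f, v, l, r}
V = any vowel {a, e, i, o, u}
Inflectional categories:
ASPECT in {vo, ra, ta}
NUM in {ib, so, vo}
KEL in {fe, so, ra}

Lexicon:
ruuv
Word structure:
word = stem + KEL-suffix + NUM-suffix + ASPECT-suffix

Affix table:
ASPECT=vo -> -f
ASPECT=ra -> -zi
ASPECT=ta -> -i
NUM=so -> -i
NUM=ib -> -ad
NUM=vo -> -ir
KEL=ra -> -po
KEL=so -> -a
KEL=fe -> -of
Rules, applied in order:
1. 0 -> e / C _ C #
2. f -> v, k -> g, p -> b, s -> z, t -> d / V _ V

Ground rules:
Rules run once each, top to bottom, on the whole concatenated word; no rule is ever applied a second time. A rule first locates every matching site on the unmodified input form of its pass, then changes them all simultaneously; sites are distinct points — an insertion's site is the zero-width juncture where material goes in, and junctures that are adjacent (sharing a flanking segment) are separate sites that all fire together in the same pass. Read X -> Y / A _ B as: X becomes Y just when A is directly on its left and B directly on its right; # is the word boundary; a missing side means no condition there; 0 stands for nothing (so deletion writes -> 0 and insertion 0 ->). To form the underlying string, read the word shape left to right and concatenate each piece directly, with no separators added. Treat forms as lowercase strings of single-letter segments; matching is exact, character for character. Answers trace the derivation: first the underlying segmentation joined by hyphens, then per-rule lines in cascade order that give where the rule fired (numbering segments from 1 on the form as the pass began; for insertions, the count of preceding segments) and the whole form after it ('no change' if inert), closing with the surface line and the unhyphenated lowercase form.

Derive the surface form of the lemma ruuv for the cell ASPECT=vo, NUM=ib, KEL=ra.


underlying: ruuv-po-ad-f
1. 0 -> e / C _ C #: inserts after position(s) 8: ruuvpoadef
2. f -> v, k -> g, p -> b, s -> z, t -> d / V _ V: no change
surface: ruuvpoadef


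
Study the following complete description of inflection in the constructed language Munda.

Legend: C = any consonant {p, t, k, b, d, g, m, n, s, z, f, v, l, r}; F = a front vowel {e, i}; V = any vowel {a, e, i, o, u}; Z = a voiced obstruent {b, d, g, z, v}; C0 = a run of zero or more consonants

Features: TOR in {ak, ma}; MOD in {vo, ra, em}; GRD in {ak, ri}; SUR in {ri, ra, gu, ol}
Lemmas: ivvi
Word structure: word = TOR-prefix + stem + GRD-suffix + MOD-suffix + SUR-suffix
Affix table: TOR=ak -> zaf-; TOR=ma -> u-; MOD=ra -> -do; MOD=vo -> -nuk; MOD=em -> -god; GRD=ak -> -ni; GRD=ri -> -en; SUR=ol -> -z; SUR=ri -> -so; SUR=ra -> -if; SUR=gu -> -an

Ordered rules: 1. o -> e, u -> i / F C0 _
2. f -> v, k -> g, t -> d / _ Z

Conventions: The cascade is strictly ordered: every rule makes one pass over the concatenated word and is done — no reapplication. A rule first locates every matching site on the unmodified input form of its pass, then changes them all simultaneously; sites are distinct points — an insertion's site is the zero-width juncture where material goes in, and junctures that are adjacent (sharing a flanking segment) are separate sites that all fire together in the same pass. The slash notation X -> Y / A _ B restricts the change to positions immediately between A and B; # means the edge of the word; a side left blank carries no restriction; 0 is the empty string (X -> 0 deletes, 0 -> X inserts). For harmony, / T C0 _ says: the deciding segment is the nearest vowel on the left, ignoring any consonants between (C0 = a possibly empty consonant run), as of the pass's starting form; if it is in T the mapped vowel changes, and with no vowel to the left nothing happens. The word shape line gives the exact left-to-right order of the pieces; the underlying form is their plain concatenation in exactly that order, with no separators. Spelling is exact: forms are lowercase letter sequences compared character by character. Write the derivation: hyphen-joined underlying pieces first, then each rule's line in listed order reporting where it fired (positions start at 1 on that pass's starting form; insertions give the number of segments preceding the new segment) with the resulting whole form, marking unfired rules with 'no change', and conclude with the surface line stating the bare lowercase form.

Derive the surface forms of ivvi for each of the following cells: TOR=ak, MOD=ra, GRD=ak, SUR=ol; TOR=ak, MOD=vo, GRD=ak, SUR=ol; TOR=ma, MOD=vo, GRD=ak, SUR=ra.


cell TOR=ak, MOD=ra, GRD=ak, SUR=ol:
underlying: zaf-ivvi-ni-do-z
1. o -> e, u -> i / F C0 _: fires at position(s) 11: zafivvinidez
2. f -> v, k -> g, t -> d / _ Z: no change
surface: zafivvinidez

cell TOR=ak, MOD=vo, GRD=ak, SUR=ol:
underlying: zaf-ivvi-ni-nuk-z
1. o -> e, u -> i / F C0 _: fires at position(s) 11: zafivvininikz
2. f -> v, k -> g, t -> d / _ Z: fires at position(s) 12: zafivvininigz
surface: zafivvininigz

cell TOR=ma, MOD=vo, GRD=ak, SUR=ra:
underlying: u-ivvi-ni-nuk-if
1. o -> e, u -> i / F C0 _: fires at position(s) 9: uivvininikif
2. f -> v, k -> g, t -> d / _ Z: no change
surface: uivvininikif


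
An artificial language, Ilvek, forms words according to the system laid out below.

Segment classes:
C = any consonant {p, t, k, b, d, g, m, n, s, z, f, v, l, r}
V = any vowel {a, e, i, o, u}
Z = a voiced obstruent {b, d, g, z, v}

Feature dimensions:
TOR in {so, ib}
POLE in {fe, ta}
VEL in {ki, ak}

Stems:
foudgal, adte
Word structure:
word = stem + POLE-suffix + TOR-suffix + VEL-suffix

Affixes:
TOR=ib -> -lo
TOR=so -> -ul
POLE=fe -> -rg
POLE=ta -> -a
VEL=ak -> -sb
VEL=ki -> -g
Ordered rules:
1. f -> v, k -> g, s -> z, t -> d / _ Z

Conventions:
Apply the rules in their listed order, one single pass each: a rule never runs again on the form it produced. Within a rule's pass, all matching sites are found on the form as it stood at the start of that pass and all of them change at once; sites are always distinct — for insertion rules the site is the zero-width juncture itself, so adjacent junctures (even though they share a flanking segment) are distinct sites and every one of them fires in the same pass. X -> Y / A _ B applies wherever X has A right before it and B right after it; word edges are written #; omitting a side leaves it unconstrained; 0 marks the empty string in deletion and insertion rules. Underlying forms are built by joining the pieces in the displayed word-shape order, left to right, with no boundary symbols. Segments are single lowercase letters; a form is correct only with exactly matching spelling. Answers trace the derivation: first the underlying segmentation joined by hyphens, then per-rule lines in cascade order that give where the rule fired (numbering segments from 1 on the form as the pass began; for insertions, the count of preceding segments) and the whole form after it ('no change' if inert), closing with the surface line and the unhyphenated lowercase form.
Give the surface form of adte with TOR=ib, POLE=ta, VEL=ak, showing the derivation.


underlying: adte-a-lo-sb
1. f -> v, k -> g, s -> z, t -> d / _ Z: fires at position(s) 8: adtealozb
surface: adtealozb


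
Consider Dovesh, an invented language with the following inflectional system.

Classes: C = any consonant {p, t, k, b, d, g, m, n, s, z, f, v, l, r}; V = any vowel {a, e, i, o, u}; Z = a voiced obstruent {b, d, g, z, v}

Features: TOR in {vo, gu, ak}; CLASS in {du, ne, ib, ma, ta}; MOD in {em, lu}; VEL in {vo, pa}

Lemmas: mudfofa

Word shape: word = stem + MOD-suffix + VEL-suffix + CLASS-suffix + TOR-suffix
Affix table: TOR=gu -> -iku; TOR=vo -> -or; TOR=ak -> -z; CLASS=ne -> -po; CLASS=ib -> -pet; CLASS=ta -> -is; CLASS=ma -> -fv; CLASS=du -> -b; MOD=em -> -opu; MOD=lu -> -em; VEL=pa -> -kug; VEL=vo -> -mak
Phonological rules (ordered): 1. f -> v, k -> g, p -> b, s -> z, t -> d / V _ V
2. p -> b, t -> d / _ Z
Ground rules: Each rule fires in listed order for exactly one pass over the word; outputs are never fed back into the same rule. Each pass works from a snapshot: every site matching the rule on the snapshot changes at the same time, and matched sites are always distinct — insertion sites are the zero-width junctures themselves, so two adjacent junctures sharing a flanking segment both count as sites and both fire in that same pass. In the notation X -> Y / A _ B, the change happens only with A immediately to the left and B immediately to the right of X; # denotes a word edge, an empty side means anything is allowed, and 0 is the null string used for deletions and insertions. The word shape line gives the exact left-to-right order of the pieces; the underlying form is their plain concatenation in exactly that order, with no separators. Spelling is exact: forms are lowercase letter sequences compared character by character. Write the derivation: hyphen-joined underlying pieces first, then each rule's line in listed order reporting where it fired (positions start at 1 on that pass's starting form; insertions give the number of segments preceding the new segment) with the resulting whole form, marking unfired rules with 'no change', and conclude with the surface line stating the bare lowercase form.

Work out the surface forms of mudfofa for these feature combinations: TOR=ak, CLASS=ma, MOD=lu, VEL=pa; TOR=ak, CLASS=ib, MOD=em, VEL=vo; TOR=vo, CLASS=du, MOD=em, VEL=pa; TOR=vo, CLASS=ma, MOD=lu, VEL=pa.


cell TOR=ak, CLASS=ma, MOD=lu, VEL=pa:
underlying: mudfofa-em-kug-fv-z
1. f -> v, k -> g, p -> b, s -> z, t -> d / V _ V: fires at position(s) 6: mudfovaemkugfvz
2. p -> b, t -> d / _ Z: no change
surface: mudfovaemkugfvz

cell TOR=ak, CLASS=ib, MOD=em, VEL=vo:
underlying: mudfofa-opu-mak-pet-z
1. f -> v, k -> g, p -> b, s -> z, t -> d / V _ V: fires at position(s) 6, 9: mudfovaobumakpetz
2. p -> b, t -> d / _ Z: fires at position(s) 16: mudfovaobumakpedz
surface: mudfovaobumakpedz

cell TOR=vo, CLASS=du, MOD=em, VEL=pa:
underlying: mudfofa-opu-kug-b-or
1. f -> v, k -> g, p -> b, s -> z, t -> d / V _ V: fires at position(s) 6, 9, 11: mudfovaobugugbor
2. p -> b, t -> d / _ Z: no change
surface: mudfovaobugugbor

cell TOR=vo, CLASS=ma, MOD=lu, VEL=pa:
underlying: mudfofa-em-kug-fv-or
1. f -> v, k -> g, p -> b, s -> z, t -> d / V _ V: fires at position(s) 6: mudfovaemkugfvor
2. p -> b, t -> d / _ Z: no change
surface: mudfovaemkugfvor


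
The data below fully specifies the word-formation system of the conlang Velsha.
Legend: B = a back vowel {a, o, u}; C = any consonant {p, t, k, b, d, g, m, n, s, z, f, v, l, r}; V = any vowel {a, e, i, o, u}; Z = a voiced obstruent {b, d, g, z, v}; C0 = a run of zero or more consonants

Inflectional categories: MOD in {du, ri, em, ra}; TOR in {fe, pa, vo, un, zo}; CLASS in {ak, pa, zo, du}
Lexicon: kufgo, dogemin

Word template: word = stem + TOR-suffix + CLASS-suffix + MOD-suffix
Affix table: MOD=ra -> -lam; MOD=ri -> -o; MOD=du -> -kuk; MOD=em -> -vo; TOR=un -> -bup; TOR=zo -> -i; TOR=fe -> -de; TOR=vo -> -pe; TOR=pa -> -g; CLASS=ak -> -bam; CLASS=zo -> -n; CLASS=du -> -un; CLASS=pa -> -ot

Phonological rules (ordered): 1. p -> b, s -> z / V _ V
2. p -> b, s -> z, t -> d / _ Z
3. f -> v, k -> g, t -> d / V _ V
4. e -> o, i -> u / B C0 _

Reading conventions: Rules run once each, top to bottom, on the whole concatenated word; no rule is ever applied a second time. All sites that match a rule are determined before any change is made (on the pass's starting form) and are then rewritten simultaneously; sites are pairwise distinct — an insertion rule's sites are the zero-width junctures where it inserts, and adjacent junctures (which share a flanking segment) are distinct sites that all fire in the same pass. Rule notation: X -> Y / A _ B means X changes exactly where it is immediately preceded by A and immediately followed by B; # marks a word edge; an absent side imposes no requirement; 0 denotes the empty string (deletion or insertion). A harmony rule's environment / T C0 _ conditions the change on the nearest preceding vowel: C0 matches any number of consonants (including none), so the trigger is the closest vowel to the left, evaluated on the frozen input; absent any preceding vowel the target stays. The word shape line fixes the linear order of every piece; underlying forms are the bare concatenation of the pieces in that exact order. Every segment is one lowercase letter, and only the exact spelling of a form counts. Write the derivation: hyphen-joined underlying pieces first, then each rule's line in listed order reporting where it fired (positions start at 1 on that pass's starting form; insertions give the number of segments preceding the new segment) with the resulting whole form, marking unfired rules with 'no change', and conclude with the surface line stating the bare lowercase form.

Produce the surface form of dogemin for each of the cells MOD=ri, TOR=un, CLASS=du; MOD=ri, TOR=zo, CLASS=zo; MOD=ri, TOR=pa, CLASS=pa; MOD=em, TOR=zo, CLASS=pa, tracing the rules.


cell MOD=ri, TOR=un, CLASS=du:
underlying: dogemin-bup-un-o
1. p -> b, s -> z / V _ V: fires at position(s) 10: dogeminbubuno
2. p -> b, s -> z, t -> d / _ Z: no change
3. f -> v, k -> g, t -> d / V _ V: no change
4. e -> o, i -> u / B C0 _: fires at position(s) 4: dogominbubuno
surface: dogominbubuno

cell MOD=ri, TOR=zo, CLASS=zo:
underlying: dogemin-i-n-o
1. p -> b, s -> z / V _ V: no change
2. p -> b, s -> z, t -> d / _ Z: no change
3. f -> v, k -> g, t -> d / V _ V: no change
4. e -> o, i -> u / B C0 _: fires at position(s) 4: dogominino
surface: dogominino

cell MOD=ri, TOR=pa, CLASS=pa:
underlying: dogemin-g-ot-o
1. p -> b, s -> z / V _ V: no change
2. p -> b, s -> z, t -> d / _ Z: no change
3. f -> v, k -> g, t -> d / V _ V: fires at position(s) 10: dogemingodo
4. e -> o, i -> u / B C0 _: fires at position(s) 4: dogomingodo
surface: dogomingodo

cell MOD=em, TOR=zo, CLASS=pa:
underlying: dogemin-i-ot-vo
1. p -> b, s -> z / V _ V: no change
2. p -> b, s -> z, t -> d / _ Z: fires at position(s) 10: dogeminiodvo
3. f -> v, k -> g, t -> d / V _ V: no change
4. e -> o, i -> u / B C0 _: fires at position(s) 4: dogominiodvo
surface: dogominiodvo


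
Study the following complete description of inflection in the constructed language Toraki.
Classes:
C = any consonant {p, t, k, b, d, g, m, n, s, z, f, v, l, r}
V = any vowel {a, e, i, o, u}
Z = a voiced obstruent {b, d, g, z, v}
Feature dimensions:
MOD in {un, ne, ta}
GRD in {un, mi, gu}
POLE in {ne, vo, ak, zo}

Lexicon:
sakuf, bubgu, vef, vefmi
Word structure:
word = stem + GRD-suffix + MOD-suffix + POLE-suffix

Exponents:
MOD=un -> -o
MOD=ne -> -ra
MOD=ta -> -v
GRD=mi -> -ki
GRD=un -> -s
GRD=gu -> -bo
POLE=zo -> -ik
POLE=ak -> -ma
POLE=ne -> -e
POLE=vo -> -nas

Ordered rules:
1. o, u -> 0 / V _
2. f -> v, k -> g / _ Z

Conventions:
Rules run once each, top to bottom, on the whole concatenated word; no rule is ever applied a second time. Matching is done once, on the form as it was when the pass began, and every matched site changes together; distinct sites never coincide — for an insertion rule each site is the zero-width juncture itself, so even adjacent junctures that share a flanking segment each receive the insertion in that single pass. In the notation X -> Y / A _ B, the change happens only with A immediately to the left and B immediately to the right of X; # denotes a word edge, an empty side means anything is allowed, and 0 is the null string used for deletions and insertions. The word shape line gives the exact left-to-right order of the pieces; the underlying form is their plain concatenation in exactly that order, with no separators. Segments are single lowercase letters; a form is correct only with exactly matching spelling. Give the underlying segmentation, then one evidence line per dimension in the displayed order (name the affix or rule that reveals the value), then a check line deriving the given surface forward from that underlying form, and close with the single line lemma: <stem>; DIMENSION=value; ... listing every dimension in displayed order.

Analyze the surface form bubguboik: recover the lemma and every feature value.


underlying: bubgu-bo-o-ik
MOD=un - signalled by the affix -o
GRD=gu - signalled by the affix -bo
POLE=zo - signalled by the affix -ik
check: bubgubooik -> bubguboik -> bubguboik
lemma: bubgu; MOD=un; GRD=gu; POLE=zo


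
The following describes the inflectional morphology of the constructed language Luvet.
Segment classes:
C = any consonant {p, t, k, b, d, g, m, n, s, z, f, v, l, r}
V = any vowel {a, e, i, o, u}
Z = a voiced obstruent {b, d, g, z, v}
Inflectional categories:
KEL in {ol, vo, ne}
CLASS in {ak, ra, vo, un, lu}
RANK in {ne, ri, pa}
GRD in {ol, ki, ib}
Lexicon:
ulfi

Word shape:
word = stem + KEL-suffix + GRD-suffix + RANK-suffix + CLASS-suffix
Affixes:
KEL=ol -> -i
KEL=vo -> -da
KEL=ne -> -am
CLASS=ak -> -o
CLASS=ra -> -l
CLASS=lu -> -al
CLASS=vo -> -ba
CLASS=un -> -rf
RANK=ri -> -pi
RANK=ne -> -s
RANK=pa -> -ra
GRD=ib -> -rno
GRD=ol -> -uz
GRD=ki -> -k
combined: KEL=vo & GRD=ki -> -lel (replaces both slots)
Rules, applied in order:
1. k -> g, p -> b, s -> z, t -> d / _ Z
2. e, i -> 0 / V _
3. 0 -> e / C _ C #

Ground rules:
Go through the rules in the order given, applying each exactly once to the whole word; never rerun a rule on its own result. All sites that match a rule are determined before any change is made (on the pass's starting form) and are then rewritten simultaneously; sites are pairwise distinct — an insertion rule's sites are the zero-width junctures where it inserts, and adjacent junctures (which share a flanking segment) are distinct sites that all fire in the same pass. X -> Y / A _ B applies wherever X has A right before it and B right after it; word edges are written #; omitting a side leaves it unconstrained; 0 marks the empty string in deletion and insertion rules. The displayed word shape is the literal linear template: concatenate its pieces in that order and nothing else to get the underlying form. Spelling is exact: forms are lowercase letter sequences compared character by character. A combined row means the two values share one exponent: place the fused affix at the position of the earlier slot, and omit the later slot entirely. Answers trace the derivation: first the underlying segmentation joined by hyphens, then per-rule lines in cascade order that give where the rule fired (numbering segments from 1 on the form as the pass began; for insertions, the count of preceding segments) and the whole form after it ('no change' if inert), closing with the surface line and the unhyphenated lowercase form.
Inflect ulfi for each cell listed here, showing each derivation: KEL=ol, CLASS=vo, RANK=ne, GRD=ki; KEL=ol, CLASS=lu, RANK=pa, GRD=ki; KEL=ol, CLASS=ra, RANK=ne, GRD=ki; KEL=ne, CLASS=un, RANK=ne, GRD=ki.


cell KEL=ol, CLASS=vo, RANK=ne, GRD=ki:
underlying: ulfi-i-k-s-ba
1. k -> g, p -> b, s -> z, t -> d / _ Z: fires at position(s) 7: ulfiikzba
2. e, i -> 0 / V _: fires at position(s) 5: ulfikzba
3. 0 -> e / C _ C #: no change
surface: ulfikzba

cell KEL=ol, CLASS=lu, RANK=pa, GRD=ki:
underlying: ulfi-i-k-ra-al
1. k -> g, p -> b, s -> z, t -> d / _ Z: no change
2. e, i -> 0 / V _: fires at position(s) 5: ulfikraal
3. 0 -> e / C _ C #: no change
surface: ulfikraal

cell KEL=ol, CLASS=ra, RANK=ne, GRD=ki:
underlying: ulfi-i-k-s-l
1. k -> g, p -> b, s -> z, t -> d / _ Z: no change
2. e, i -> 0 / V _: fires at position(s) 5: ulfiksl
3. 0 -> e / C _ C #: inserts after position(s) 6: ulfiksel
surface: ulfiksel

cell KEL=ne, CLASS=un, RANK=ne, GRD=ki:
underlying: ulfi-am-k-s-rf
1. k -> g, p -> b, s -> z, t -> d / _ Z: no change
2. e, i -> 0 / V _: no change
3. 0 -> e / C _ C #: inserts after position(s) 9: ulfiamksref
surface: ulfiamksref
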